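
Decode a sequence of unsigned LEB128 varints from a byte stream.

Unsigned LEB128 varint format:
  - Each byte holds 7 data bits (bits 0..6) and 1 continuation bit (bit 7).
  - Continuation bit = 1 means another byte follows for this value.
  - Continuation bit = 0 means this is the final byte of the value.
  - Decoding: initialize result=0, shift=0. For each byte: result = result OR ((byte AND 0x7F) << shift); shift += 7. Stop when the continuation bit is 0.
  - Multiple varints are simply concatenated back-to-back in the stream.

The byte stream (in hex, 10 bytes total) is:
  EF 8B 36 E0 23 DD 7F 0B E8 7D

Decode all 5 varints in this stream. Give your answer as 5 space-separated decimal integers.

  byte[0]=0xEF cont=1 payload=0x6F=111: acc |= 111<<0 -> acc=111 shift=7
  byte[1]=0x8B cont=1 payload=0x0B=11: acc |= 11<<7 -> acc=1519 shift=14
  byte[2]=0x36 cont=0 payload=0x36=54: acc |= 54<<14 -> acc=886255 shift=21 [end]
Varint 1: bytes[0:3] = EF 8B 36 -> value 886255 (3 byte(s))
  byte[3]=0xE0 cont=1 payload=0x60=96: acc |= 96<<0 -> acc=96 shift=7
  byte[4]=0x23 cont=0 payload=0x23=35: acc |= 35<<7 -> acc=4576 shift=14 [end]
Varint 2: bytes[3:5] = E0 23 -> value 4576 (2 byte(s))
  byte[5]=0xDD cont=1 payload=0x5D=93: acc |= 93<<0 -> acc=93 shift=7
  byte[6]=0x7F cont=0 payload=0x7F=127: acc |= 127<<7 -> acc=16349 shift=14 [end]
Varint 3: bytes[5:7] = DD 7F -> value 16349 (2 byte(s))
  byte[7]=0x0B cont=0 payload=0x0B=11: acc |= 11<<0 -> acc=11 shift=7 [end]
Varint 4: bytes[7:8] = 0B -> value 11 (1 byte(s))
  byte[8]=0xE8 cont=1 payload=0x68=104: acc |= 104<<0 -> acc=104 shift=7
  byte[9]=0x7D cont=0 payload=0x7D=125: acc |= 125<<7 -> acc=16104 shift=14 [end]
Varint 5: bytes[8:10] = E8 7D -> value 16104 (2 byte(s))

Answer: 886255 4576 16349 11 16104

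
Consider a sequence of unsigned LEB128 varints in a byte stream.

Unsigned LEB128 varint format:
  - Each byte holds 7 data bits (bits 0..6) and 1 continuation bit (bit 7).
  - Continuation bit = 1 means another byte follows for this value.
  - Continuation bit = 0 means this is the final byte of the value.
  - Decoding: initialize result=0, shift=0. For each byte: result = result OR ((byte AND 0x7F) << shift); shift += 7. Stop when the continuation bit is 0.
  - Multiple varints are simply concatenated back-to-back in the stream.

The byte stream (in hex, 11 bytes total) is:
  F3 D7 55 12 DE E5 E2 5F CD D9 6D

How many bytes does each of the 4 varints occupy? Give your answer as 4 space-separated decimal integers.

  byte[0]=0xF3 cont=1 payload=0x73=115: acc |= 115<<0 -> acc=115 shift=7
  byte[1]=0xD7 cont=1 payload=0x57=87: acc |= 87<<7 -> acc=11251 shift=14
  byte[2]=0x55 cont=0 payload=0x55=85: acc |= 85<<14 -> acc=1403891 shift=21 [end]
Varint 1: bytes[0:3] = F3 D7 55 -> value 1403891 (3 byte(s))
  byte[3]=0x12 cont=0 payload=0x12=18: acc |= 18<<0 -> acc=18 shift=7 [end]
Varint 2: bytes[3:4] = 12 -> value 18 (1 byte(s))
  byte[4]=0xDE cont=1 payload=0x5E=94: acc |= 94<<0 -> acc=94 shift=7
  byte[5]=0xE5 cont=1 payload=0x65=101: acc |= 101<<7 -> acc=13022 shift=14
  byte[6]=0xE2 cont=1 payload=0x62=98: acc |= 98<<14 -> acc=1618654 shift=21
  byte[7]=0x5F cont=0 payload=0x5F=95: acc |= 95<<21 -> acc=200848094 shift=28 [end]
Varint 3: bytes[4:8] = DE E5 E2 5F -> value 200848094 (4 byte(s))
  byte[8]=0xCD cont=1 payload=0x4D=77: acc |= 77<<0 -> acc=77 shift=7
  byte[9]=0xD9 cont=1 payload=0x59=89: acc |= 89<<7 -> acc=11469 shift=14
  byte[10]=0x6D cont=0 payload=0x6D=109: acc |= 109<<14 -> acc=1797325 shift=21 [end]
Varint 4: bytes[8:11] = CD D9 6D -> value 1797325 (3 byte(s))

Answer: 3 1 4 3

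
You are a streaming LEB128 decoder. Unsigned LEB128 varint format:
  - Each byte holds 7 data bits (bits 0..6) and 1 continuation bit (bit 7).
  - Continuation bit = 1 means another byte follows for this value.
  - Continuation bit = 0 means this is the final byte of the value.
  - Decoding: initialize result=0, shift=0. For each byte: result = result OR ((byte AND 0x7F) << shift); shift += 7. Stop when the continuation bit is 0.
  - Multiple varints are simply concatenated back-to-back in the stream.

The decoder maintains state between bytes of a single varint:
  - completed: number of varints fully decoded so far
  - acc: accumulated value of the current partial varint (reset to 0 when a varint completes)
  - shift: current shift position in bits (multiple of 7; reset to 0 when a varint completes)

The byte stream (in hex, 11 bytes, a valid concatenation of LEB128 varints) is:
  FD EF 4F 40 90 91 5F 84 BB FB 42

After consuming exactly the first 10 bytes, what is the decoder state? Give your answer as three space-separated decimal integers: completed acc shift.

byte[0]=0xFD cont=1 payload=0x7D: acc |= 125<<0 -> completed=0 acc=125 shift=7
byte[1]=0xEF cont=1 payload=0x6F: acc |= 111<<7 -> completed=0 acc=14333 shift=14
byte[2]=0x4F cont=0 payload=0x4F: varint #1 complete (value=1308669); reset -> completed=1 acc=0 shift=0
byte[3]=0x40 cont=0 payload=0x40: varint #2 complete (value=64); reset -> completed=2 acc=0 shift=0
byte[4]=0x90 cont=1 payload=0x10: acc |= 16<<0 -> completed=2 acc=16 shift=7
byte[5]=0x91 cont=1 payload=0x11: acc |= 17<<7 -> completed=2 acc=2192 shift=14
byte[6]=0x5F cont=0 payload=0x5F: varint #3 complete (value=1558672); reset -> completed=3 acc=0 shift=0
byte[7]=0x84 cont=1 payload=0x04: acc |= 4<<0 -> completed=3 acc=4 shift=7
byte[8]=0xBB cont=1 payload=0x3B: acc |= 59<<7 -> completed=3 acc=7556 shift=14
byte[9]=0xFB cont=1 payload=0x7B: acc |= 123<<14 -> completed=3 acc=2022788 shift=21

Answer: 3 2022788 21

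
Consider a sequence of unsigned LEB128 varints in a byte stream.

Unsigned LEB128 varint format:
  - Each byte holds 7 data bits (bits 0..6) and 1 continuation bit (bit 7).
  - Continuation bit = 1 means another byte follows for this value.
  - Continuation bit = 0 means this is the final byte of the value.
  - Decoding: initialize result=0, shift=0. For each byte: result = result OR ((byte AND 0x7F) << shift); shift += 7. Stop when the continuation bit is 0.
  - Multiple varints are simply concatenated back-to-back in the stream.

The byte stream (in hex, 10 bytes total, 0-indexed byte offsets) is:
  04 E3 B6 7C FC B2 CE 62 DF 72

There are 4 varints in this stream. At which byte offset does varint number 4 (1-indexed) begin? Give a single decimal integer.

  byte[0]=0x04 cont=0 payload=0x04=4: acc |= 4<<0 -> acc=4 shift=7 [end]
Varint 1: bytes[0:1] = 04 -> value 4 (1 byte(s))
  byte[1]=0xE3 cont=1 payload=0x63=99: acc |= 99<<0 -> acc=99 shift=7
  byte[2]=0xB6 cont=1 payload=0x36=54: acc |= 54<<7 -> acc=7011 shift=14
  byte[3]=0x7C cont=0 payload=0x7C=124: acc |= 124<<14 -> acc=2038627 shift=21 [end]
Varint 2: bytes[1:4] = E3 B6 7C -> value 2038627 (3 byte(s))
  byte[4]=0xFC cont=1 payload=0x7C=124: acc |= 124<<0 -> acc=124 shift=7
  byte[5]=0xB2 cont=1 payload=0x32=50: acc |= 50<<7 -> acc=6524 shift=14
  byte[6]=0xCE cont=1 payload=0x4E=78: acc |= 78<<14 -> acc=1284476 shift=21
  byte[7]=0x62 cont=0 payload=0x62=98: acc |= 98<<21 -> acc=206805372 shift=28 [end]
Varint 3: bytes[4:8] = FC B2 CE 62 -> value 206805372 (4 byte(s))
  byte[8]=0xDF cont=1 payload=0x5F=95: acc |= 95<<0 -> acc=95 shift=7
  byte[9]=0x72 cont=0 payload=0x72=114: acc |= 114<<7 -> acc=14687 shift=14 [end]
Varint 4: bytes[8:10] = DF 72 -> value 14687 (2 byte(s))

Answer: 8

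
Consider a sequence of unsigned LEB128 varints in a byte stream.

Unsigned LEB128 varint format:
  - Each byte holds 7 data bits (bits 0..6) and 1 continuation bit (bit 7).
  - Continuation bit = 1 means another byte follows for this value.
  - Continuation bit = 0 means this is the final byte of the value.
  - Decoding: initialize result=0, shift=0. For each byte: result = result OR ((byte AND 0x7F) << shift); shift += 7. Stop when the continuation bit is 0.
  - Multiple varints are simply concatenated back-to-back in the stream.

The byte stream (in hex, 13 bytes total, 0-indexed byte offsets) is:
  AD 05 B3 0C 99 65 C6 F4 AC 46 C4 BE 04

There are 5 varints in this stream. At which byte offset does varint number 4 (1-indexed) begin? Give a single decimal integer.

  byte[0]=0xAD cont=1 payload=0x2D=45: acc |= 45<<0 -> acc=45 shift=7
  byte[1]=0x05 cont=0 payload=0x05=5: acc |= 5<<7 -> acc=685 shift=14 [end]
Varint 1: bytes[0:2] = AD 05 -> value 685 (2 byte(s))
  byte[2]=0xB3 cont=1 payload=0x33=51: acc |= 51<<0 -> acc=51 shift=7
  byte[3]=0x0C cont=0 payload=0x0C=12: acc |= 12<<7 -> acc=1587 shift=14 [end]
Varint 2: bytes[2:4] = B3 0C -> value 1587 (2 byte(s))
  byte[4]=0x99 cont=1 payload=0x19=25: acc |= 25<<0 -> acc=25 shift=7
  byte[5]=0x65 cont=0 payload=0x65=101: acc |= 101<<7 -> acc=12953 shift=14 [end]
Varint 3: bytes[4:6] = 99 65 -> value 12953 (2 byte(s))
  byte[6]=0xC6 cont=1 payload=0x46=70: acc |= 70<<0 -> acc=70 shift=7
  byte[7]=0xF4 cont=1 payload=0x74=116: acc |= 116<<7 -> acc=14918 shift=14
  byte[8]=0xAC cont=1 payload=0x2C=44: acc |= 44<<14 -> acc=735814 shift=21
  byte[9]=0x46 cont=0 payload=0x46=70: acc |= 70<<21 -> acc=147536454 shift=28 [end]
Varint 4: bytes[6:10] = C6 F4 AC 46 -> value 147536454 (4 byte(s))
  byte[10]=0xC4 cont=1 payload=0x44=68: acc |= 68<<0 -> acc=68 shift=7
  byte[11]=0xBE cont=1 payload=0x3E=62: acc |= 62<<7 -> acc=8004 shift=14
  byte[12]=0x04 cont=0 payload=0x04=4: acc |= 4<<14 -> acc=73540 shift=21 [end]
Varint 5: bytes[10:13] = C4 BE 04 -> value 73540 (3 byte(s))

Answer: 6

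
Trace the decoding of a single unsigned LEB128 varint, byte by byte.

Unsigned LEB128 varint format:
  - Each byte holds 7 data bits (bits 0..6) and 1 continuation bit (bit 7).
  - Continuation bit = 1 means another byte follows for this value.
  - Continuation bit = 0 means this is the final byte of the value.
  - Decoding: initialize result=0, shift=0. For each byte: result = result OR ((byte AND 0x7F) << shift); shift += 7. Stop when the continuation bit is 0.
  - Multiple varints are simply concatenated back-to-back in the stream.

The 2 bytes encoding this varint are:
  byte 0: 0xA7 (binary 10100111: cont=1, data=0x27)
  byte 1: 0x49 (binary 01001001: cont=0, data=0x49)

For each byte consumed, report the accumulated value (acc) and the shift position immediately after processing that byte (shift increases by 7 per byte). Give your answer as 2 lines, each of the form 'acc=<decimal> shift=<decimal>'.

byte 0=0xA7: payload=0x27=39, contrib = 39<<0 = 39; acc -> 39, shift -> 7
byte 1=0x49: payload=0x49=73, contrib = 73<<7 = 9344; acc -> 9383, shift -> 14

Answer: acc=39 shift=7
acc=9383 shift=14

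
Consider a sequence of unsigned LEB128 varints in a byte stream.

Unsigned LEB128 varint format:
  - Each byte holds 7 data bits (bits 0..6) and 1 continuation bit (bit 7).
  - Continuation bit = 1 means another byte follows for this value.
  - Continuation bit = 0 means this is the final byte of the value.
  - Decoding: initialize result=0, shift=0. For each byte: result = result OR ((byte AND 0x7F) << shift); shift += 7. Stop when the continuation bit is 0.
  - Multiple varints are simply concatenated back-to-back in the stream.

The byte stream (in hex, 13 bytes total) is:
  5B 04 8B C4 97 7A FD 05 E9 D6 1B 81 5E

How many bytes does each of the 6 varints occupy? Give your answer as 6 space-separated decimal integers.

  byte[0]=0x5B cont=0 payload=0x5B=91: acc |= 91<<0 -> acc=91 shift=7 [end]
Varint 1: bytes[0:1] = 5B -> value 91 (1 byte(s))
  byte[1]=0x04 cont=0 payload=0x04=4: acc |= 4<<0 -> acc=4 shift=7 [end]
Varint 2: bytes[1:2] = 04 -> value 4 (1 byte(s))
  byte[2]=0x8B cont=1 payload=0x0B=11: acc |= 11<<0 -> acc=11 shift=7
  byte[3]=0xC4 cont=1 payload=0x44=68: acc |= 68<<7 -> acc=8715 shift=14
  byte[4]=0x97 cont=1 payload=0x17=23: acc |= 23<<14 -> acc=385547 shift=21
  byte[5]=0x7A cont=0 payload=0x7A=122: acc |= 122<<21 -> acc=256238091 shift=28 [end]
Varint 3: bytes[2:6] = 8B C4 97 7A -> value 256238091 (4 byte(s))
  byte[6]=0xFD cont=1 payload=0x7D=125: acc |= 125<<0 -> acc=125 shift=7
  byte[7]=0x05 cont=0 payload=0x05=5: acc |= 5<<7 -> acc=765 shift=14 [end]
Varint 4: bytes[6:8] = FD 05 -> value 765 (2 byte(s))
  byte[8]=0xE9 cont=1 payload=0x69=105: acc |= 105<<0 -> acc=105 shift=7
  byte[9]=0xD6 cont=1 payload=0x56=86: acc |= 86<<7 -> acc=11113 shift=14
  byte[10]=0x1B cont=0 payload=0x1B=27: acc |= 27<<14 -> acc=453481 shift=21 [end]
Varint 5: bytes[8:11] = E9 D6 1B -> value 453481 (3 byte(s))
  byte[11]=0x81 cont=1 payload=0x01=1: acc |= 1<<0 -> acc=1 shift=7
  byte[12]=0x5E cont=0 payload=0x5E=94: acc |= 94<<7 -> acc=12033 shift=14 [end]
Varint 6: bytes[11:13] = 81 5E -> value 12033 (2 byte(s))

Answer: 1 1 4 2 3 2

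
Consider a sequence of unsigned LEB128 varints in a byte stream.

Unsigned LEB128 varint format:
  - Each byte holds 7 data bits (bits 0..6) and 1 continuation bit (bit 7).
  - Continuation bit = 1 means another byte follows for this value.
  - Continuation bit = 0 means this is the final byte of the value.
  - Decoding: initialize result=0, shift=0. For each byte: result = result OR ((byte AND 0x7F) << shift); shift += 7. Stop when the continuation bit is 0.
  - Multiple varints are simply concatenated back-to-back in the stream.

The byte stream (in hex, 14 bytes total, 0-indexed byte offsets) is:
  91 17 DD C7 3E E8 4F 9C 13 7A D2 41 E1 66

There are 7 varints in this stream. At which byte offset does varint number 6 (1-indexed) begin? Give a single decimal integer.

Answer: 10

Derivation:
  byte[0]=0x91 cont=1 payload=0x11=17: acc |= 17<<0 -> acc=17 shift=7
  byte[1]=0x17 cont=0 payload=0x17=23: acc |= 23<<7 -> acc=2961 shift=14 [end]
Varint 1: bytes[0:2] = 91 17 -> value 2961 (2 byte(s))
  byte[2]=0xDD cont=1 payload=0x5D=93: acc |= 93<<0 -> acc=93 shift=7
  byte[3]=0xC7 cont=1 payload=0x47=71: acc |= 71<<7 -> acc=9181 shift=14
  byte[4]=0x3E cont=0 payload=0x3E=62: acc |= 62<<14 -> acc=1024989 shift=21 [end]
Varint 2: bytes[2:5] = DD C7 3E -> value 1024989 (3 byte(s))
  byte[5]=0xE8 cont=1 payload=0x68=104: acc |= 104<<0 -> acc=104 shift=7
  byte[6]=0x4F cont=0 payload=0x4F=79: acc |= 79<<7 -> acc=10216 shift=14 [end]
Varint 3: bytes[5:7] = E8 4F -> value 10216 (2 byte(s))
  byte[7]=0x9C cont=1 payload=0x1C=28: acc |= 28<<0 -> acc=28 shift=7
  byte[8]=0x13 cont=0 payload=0x13=19: acc |= 19<<7 -> acc=2460 shift=14 [end]
Varint 4: bytes[7:9] = 9C 13 -> value 2460 (2 byte(s))
  byte[9]=0x7A cont=0 payload=0x7A=122: acc |= 122<<0 -> acc=122 shift=7 [end]
Varint 5: bytes[9:10] = 7A -> value 122 (1 byte(s))
  byte[10]=0xD2 cont=1 payload=0x52=82: acc |= 82<<0 -> acc=82 shift=7
  byte[11]=0x41 cont=0 payload=0x41=65: acc |= 65<<7 -> acc=8402 shift=14 [end]
Varint 6: bytes[10:12] = D2 41 -> value 8402 (2 byte(s))
  byte[12]=0xE1 cont=1 payload=0x61=97: acc |= 97<<0 -> acc=97 shift=7
  byte[13]=0x66 cont=0 payload=0x66=102: acc |= 102<<7 -> acc=13153 shift=14 [end]
Varint 7: bytes[12:14] = E1 66 -> value 13153 (2 byte(s))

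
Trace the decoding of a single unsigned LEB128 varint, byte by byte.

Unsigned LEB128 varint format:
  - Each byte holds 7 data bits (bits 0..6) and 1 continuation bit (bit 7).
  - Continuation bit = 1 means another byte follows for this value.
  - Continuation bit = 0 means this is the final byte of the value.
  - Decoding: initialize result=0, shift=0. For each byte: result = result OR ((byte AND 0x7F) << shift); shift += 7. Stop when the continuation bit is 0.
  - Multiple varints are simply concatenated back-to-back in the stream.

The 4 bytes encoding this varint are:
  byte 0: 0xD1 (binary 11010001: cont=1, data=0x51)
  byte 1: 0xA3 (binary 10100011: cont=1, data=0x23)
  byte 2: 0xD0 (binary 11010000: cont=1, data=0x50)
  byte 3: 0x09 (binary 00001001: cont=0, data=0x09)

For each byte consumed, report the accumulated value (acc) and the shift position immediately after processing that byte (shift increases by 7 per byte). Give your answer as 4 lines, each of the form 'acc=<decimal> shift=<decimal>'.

byte 0=0xD1: payload=0x51=81, contrib = 81<<0 = 81; acc -> 81, shift -> 7
byte 1=0xA3: payload=0x23=35, contrib = 35<<7 = 4480; acc -> 4561, shift -> 14
byte 2=0xD0: payload=0x50=80, contrib = 80<<14 = 1310720; acc -> 1315281, shift -> 21
byte 3=0x09: payload=0x09=9, contrib = 9<<21 = 18874368; acc -> 20189649, shift -> 28

Answer: acc=81 shift=7
acc=4561 shift=14
acc=1315281 shift=21
acc=20189649 shift=28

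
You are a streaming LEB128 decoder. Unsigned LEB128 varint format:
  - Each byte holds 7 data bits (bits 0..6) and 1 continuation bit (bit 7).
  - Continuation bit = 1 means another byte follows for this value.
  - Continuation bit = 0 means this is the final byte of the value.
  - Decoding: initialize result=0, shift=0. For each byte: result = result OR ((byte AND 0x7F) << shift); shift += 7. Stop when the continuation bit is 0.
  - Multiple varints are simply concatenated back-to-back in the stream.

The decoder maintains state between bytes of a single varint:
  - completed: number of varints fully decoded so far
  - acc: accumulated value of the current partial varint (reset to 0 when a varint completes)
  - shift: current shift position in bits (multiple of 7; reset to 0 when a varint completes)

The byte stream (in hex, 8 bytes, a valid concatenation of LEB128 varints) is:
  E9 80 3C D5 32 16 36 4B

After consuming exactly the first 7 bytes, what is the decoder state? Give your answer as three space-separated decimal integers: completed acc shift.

byte[0]=0xE9 cont=1 payload=0x69: acc |= 105<<0 -> completed=0 acc=105 shift=7
byte[1]=0x80 cont=1 payload=0x00: acc |= 0<<7 -> completed=0 acc=105 shift=14
byte[2]=0x3C cont=0 payload=0x3C: varint #1 complete (value=983145); reset -> completed=1 acc=0 shift=0
byte[3]=0xD5 cont=1 payload=0x55: acc |= 85<<0 -> completed=1 acc=85 shift=7
byte[4]=0x32 cont=0 payload=0x32: varint #2 complete (value=6485); reset -> completed=2 acc=0 shift=0
byte[5]=0x16 cont=0 payload=0x16: varint #3 complete (value=22); reset -> completed=3 acc=0 shift=0
byte[6]=0x36 cont=0 payload=0x36: varint #4 complete (value=54); reset -> completed=4 acc=0 shift=0

Answer: 4 0 0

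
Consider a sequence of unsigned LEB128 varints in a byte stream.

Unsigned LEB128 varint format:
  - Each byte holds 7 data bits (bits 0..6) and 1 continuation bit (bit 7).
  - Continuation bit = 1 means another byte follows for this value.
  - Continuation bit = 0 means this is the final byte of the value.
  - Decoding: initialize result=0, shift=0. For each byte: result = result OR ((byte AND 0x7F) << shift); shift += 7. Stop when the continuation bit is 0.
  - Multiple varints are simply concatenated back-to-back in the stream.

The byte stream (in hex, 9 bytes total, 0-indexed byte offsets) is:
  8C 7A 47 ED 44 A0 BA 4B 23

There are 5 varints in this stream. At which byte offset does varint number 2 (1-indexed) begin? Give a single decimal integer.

Answer: 2

Derivation:
  byte[0]=0x8C cont=1 payload=0x0C=12: acc |= 12<<0 -> acc=12 shift=7
  byte[1]=0x7A cont=0 payload=0x7A=122: acc |= 122<<7 -> acc=15628 shift=14 [end]
Varint 1: bytes[0:2] = 8C 7A -> value 15628 (2 byte(s))
  byte[2]=0x47 cont=0 payload=0x47=71: acc |= 71<<0 -> acc=71 shift=7 [end]
Varint 2: bytes[2:3] = 47 -> value 71 (1 byte(s))
  byte[3]=0xED cont=1 payload=0x6D=109: acc |= 109<<0 -> acc=109 shift=7
  byte[4]=0x44 cont=0 payload=0x44=68: acc |= 68<<7 -> acc=8813 shift=14 [end]
Varint 3: bytes[3:5] = ED 44 -> value 8813 (2 byte(s))
  byte[5]=0xA0 cont=1 payload=0x20=32: acc |= 32<<0 -> acc=32 shift=7
  byte[6]=0xBA cont=1 payload=0x3A=58: acc |= 58<<7 -> acc=7456 shift=14
  byte[7]=0x4B cont=0 payload=0x4B=75: acc |= 75<<14 -> acc=1236256 shift=21 [end]
Varint 4: bytes[5:8] = A0 BA 4B -> value 1236256 (3 byte(s))
  byte[8]=0x23 cont=0 payload=0x23=35: acc |= 35<<0 -> acc=35 shift=7 [end]
Varint 5: bytes[8:9] = 23 -> value 35 (1 byte(s))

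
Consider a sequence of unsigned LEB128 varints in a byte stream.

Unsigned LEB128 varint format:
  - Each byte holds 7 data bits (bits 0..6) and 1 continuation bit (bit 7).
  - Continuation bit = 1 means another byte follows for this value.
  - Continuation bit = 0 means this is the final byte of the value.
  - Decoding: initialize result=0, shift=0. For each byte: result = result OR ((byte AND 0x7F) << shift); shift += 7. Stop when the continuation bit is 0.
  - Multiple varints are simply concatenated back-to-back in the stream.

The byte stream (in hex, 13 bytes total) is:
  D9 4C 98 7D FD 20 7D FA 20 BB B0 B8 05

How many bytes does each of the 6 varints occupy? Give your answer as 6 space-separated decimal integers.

  byte[0]=0xD9 cont=1 payload=0x59=89: acc |= 89<<0 -> acc=89 shift=7
  byte[1]=0x4C cont=0 payload=0x4C=76: acc |= 76<<7 -> acc=9817 shift=14 [end]
Varint 1: bytes[0:2] = D9 4C -> value 9817 (2 byte(s))
  byte[2]=0x98 cont=1 payload=0x18=24: acc |= 24<<0 -> acc=24 shift=7
  byte[3]=0x7D cont=0 payload=0x7D=125: acc |= 125<<7 -> acc=16024 shift=14 [end]
Varint 2: bytes[2:4] = 98 7D -> value 16024 (2 byte(s))
  byte[4]=0xFD cont=1 payload=0x7D=125: acc |= 125<<0 -> acc=125 shift=7
  byte[5]=0x20 cont=0 payload=0x20=32: acc |= 32<<7 -> acc=4221 shift=14 [end]
Varint 3: bytes[4:6] = FD 20 -> value 4221 (2 byte(s))
  byte[6]=0x7D cont=0 payload=0x7D=125: acc |= 125<<0 -> acc=125 shift=7 [end]
Varint 4: bytes[6:7] = 7D -> value 125 (1 byte(s))
  byte[7]=0xFA cont=1 payload=0x7A=122: acc |= 122<<0 -> acc=122 shift=7
  byte[8]=0x20 cont=0 payload=0x20=32: acc |= 32<<7 -> acc=4218 shift=14 [end]
Varint 5: bytes[7:9] = FA 20 -> value 4218 (2 byte(s))
  byte[9]=0xBB cont=1 payload=0x3B=59: acc |= 59<<0 -> acc=59 shift=7
  byte[10]=0xB0 cont=1 payload=0x30=48: acc |= 48<<7 -> acc=6203 shift=14
  byte[11]=0xB8 cont=1 payload=0x38=56: acc |= 56<<14 -> acc=923707 shift=21
  byte[12]=0x05 cont=0 payload=0x05=5: acc |= 5<<21 -> acc=11409467 shift=28 [end]
Varint 6: bytes[9:13] = BB B0 B8 05 -> value 11409467 (4 byte(s))

Answer: 2 2 2 1 2 4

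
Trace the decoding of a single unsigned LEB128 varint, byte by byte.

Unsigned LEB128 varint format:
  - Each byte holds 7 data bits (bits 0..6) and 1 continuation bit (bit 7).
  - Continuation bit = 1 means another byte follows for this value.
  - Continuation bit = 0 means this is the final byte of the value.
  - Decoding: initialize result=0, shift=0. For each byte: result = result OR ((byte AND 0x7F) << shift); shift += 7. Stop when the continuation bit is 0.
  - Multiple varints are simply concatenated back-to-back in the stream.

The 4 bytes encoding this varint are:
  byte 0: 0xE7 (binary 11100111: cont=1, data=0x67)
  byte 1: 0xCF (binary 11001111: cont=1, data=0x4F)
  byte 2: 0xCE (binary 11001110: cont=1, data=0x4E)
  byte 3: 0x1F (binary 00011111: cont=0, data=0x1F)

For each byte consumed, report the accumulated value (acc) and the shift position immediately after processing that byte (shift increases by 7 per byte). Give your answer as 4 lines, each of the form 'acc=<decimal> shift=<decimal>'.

byte 0=0xE7: payload=0x67=103, contrib = 103<<0 = 103; acc -> 103, shift -> 7
byte 1=0xCF: payload=0x4F=79, contrib = 79<<7 = 10112; acc -> 10215, shift -> 14
byte 2=0xCE: payload=0x4E=78, contrib = 78<<14 = 1277952; acc -> 1288167, shift -> 21
byte 3=0x1F: payload=0x1F=31, contrib = 31<<21 = 65011712; acc -> 66299879, shift -> 28

Answer: acc=103 shift=7
acc=10215 shift=14
acc=1288167 shift=21
acc=66299879 shift=28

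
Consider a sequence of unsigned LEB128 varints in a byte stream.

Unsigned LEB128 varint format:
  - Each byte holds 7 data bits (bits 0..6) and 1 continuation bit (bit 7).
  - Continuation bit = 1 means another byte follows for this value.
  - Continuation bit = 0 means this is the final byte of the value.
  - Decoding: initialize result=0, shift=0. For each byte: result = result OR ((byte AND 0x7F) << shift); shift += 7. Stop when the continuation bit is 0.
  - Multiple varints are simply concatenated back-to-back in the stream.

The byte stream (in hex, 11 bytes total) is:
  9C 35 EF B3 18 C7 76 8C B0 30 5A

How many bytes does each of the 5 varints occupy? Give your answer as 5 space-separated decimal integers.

Answer: 2 3 2 3 1

Derivation:
  byte[0]=0x9C cont=1 payload=0x1C=28: acc |= 28<<0 -> acc=28 shift=7
  byte[1]=0x35 cont=0 payload=0x35=53: acc |= 53<<7 -> acc=6812 shift=14 [end]
Varint 1: bytes[0:2] = 9C 35 -> value 6812 (2 byte(s))
  byte[2]=0xEF cont=1 payload=0x6F=111: acc |= 111<<0 -> acc=111 shift=7
  byte[3]=0xB3 cont=1 payload=0x33=51: acc |= 51<<7 -> acc=6639 shift=14
  byte[4]=0x18 cont=0 payload=0x18=24: acc |= 24<<14 -> acc=399855 shift=21 [end]
Varint 2: bytes[2:5] = EF B3 18 -> value 399855 (3 byte(s))
  byte[5]=0xC7 cont=1 payload=0x47=71: acc |= 71<<0 -> acc=71 shift=7
  byte[6]=0x76 cont=0 payload=0x76=118: acc |= 118<<7 -> acc=15175 shift=14 [end]
Varint 3: bytes[5:7] = C7 76 -> value 15175 (2 byte(s))
  byte[7]=0x8C cont=1 payload=0x0C=12: acc |= 12<<0 -> acc=12 shift=7
  byte[8]=0xB0 cont=1 payload=0x30=48: acc |= 48<<7 -> acc=6156 shift=14
  byte[9]=0x30 cont=0 payload=0x30=48: acc |= 48<<14 -> acc=792588 shift=21 [end]
Varint 4: bytes[7:10] = 8C B0 30 -> value 792588 (3 byte(s))
  byte[10]=0x5A cont=0 payload=0x5A=90: acc |= 90<<0 -> acc=90 shift=7 [end]
Varint 5: bytes[10:11] = 5A -> value 90 (1 byte(s))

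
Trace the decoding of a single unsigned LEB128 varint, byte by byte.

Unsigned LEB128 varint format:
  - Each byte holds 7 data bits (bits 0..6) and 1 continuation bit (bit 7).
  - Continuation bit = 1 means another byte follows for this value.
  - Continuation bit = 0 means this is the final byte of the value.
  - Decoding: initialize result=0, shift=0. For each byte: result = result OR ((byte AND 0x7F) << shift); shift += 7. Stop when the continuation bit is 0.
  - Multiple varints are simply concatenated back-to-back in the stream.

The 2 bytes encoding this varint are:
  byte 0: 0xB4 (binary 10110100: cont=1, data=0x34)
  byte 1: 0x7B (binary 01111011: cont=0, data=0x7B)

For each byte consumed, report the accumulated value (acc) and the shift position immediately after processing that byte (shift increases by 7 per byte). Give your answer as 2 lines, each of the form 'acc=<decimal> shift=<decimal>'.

byte 0=0xB4: payload=0x34=52, contrib = 52<<0 = 52; acc -> 52, shift -> 7
byte 1=0x7B: payload=0x7B=123, contrib = 123<<7 = 15744; acc -> 15796, shift -> 14

Answer: acc=52 shift=7
acc=15796 shift=14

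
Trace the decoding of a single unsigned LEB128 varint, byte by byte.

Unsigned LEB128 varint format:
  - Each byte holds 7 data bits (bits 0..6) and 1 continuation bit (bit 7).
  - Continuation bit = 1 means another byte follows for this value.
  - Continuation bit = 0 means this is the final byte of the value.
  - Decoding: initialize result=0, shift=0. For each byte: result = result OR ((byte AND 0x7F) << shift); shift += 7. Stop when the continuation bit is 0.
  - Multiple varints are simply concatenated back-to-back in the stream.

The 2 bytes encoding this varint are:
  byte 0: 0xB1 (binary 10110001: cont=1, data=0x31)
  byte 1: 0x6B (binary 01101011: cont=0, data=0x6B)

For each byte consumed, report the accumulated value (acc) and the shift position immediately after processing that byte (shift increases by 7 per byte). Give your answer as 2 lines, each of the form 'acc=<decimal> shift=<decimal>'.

byte 0=0xB1: payload=0x31=49, contrib = 49<<0 = 49; acc -> 49, shift -> 7
byte 1=0x6B: payload=0x6B=107, contrib = 107<<7 = 13696; acc -> 13745, shift -> 14

Answer: acc=49 shift=7
acc=13745 shift=14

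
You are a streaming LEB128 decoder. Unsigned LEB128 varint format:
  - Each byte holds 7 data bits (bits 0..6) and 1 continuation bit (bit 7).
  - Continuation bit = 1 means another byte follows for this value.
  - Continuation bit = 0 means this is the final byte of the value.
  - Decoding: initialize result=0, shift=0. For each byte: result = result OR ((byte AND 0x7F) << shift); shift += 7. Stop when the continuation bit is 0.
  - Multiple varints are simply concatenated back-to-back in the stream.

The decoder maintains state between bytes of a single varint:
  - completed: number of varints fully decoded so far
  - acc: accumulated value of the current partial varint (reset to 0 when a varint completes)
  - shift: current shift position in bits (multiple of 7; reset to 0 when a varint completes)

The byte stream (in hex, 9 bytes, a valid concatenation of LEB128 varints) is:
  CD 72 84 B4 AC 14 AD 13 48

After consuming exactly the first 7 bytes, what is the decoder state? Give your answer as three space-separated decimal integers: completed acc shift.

byte[0]=0xCD cont=1 payload=0x4D: acc |= 77<<0 -> completed=0 acc=77 shift=7
byte[1]=0x72 cont=0 payload=0x72: varint #1 complete (value=14669); reset -> completed=1 acc=0 shift=0
byte[2]=0x84 cont=1 payload=0x04: acc |= 4<<0 -> completed=1 acc=4 shift=7
byte[3]=0xB4 cont=1 payload=0x34: acc |= 52<<7 -> completed=1 acc=6660 shift=14
byte[4]=0xAC cont=1 payload=0x2C: acc |= 44<<14 -> completed=1 acc=727556 shift=21
byte[5]=0x14 cont=0 payload=0x14: varint #2 complete (value=42670596); reset -> completed=2 acc=0 shift=0
byte[6]=0xAD cont=1 payload=0x2D: acc |= 45<<0 -> completed=2 acc=45 shift=7

Answer: 2 45 7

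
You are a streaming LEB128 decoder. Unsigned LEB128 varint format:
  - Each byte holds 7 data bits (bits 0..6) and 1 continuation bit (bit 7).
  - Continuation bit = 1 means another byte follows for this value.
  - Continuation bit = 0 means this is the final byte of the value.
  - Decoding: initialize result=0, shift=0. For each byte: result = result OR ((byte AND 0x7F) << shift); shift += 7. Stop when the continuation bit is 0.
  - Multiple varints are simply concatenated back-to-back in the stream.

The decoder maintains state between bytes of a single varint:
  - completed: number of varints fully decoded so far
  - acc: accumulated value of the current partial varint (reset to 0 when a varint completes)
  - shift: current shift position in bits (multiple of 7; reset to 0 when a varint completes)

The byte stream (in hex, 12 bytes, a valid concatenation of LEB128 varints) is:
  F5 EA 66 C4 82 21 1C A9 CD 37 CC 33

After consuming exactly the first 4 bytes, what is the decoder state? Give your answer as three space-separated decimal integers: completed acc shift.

Answer: 1 68 7

Derivation:
byte[0]=0xF5 cont=1 payload=0x75: acc |= 117<<0 -> completed=0 acc=117 shift=7
byte[1]=0xEA cont=1 payload=0x6A: acc |= 106<<7 -> completed=0 acc=13685 shift=14
byte[2]=0x66 cont=0 payload=0x66: varint #1 complete (value=1684853); reset -> completed=1 acc=0 shift=0
byte[3]=0xC4 cont=1 payload=0x44: acc |= 68<<0 -> completed=1 acc=68 shift=7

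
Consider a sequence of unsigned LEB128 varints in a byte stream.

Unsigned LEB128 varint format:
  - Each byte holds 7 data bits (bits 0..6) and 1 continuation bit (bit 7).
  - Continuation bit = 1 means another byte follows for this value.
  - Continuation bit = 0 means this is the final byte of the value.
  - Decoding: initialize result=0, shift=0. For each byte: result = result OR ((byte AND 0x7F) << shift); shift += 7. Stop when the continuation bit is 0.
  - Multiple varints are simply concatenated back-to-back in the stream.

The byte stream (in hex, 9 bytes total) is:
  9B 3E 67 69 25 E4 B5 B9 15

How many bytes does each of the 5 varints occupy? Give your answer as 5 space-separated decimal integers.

Answer: 2 1 1 1 4

Derivation:
  byte[0]=0x9B cont=1 payload=0x1B=27: acc |= 27<<0 -> acc=27 shift=7
  byte[1]=0x3E cont=0 payload=0x3E=62: acc |= 62<<7 -> acc=7963 shift=14 [end]
Varint 1: bytes[0:2] = 9B 3E -> value 7963 (2 byte(s))
  byte[2]=0x67 cont=0 payload=0x67=103: acc |= 103<<0 -> acc=103 shift=7 [end]
Varint 2: bytes[2:3] = 67 -> value 103 (1 byte(s))
  byte[3]=0x69 cont=0 payload=0x69=105: acc |= 105<<0 -> acc=105 shift=7 [end]
Varint 3: bytes[3:4] = 69 -> value 105 (1 byte(s))
  byte[4]=0x25 cont=0 payload=0x25=37: acc |= 37<<0 -> acc=37 shift=7 [end]
Varint 4: bytes[4:5] = 25 -> value 37 (1 byte(s))
  byte[5]=0xE4 cont=1 payload=0x64=100: acc |= 100<<0 -> acc=100 shift=7
  byte[6]=0xB5 cont=1 payload=0x35=53: acc |= 53<<7 -> acc=6884 shift=14
  byte[7]=0xB9 cont=1 payload=0x39=57: acc |= 57<<14 -> acc=940772 shift=21
  byte[8]=0x15 cont=0 payload=0x15=21: acc |= 21<<21 -> acc=44980964 shift=28 [end]
Varint 5: bytes[5:9] = E4 B5 B9 15 -> value 44980964 (4 byte(s))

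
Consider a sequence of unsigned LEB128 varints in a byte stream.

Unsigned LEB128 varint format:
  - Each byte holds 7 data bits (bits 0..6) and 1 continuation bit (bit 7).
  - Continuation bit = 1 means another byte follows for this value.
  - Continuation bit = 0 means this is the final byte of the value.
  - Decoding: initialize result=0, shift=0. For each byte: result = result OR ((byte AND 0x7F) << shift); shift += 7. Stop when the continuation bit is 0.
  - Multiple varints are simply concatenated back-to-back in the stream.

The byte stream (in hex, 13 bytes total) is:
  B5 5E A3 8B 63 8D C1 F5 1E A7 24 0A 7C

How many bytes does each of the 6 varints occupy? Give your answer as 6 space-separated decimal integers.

  byte[0]=0xB5 cont=1 payload=0x35=53: acc |= 53<<0 -> acc=53 shift=7
  byte[1]=0x5E cont=0 payload=0x5E=94: acc |= 94<<7 -> acc=12085 shift=14 [end]
Varint 1: bytes[0:2] = B5 5E -> value 12085 (2 byte(s))
  byte[2]=0xA3 cont=1 payload=0x23=35: acc |= 35<<0 -> acc=35 shift=7
  byte[3]=0x8B cont=1 payload=0x0B=11: acc |= 11<<7 -> acc=1443 shift=14
  byte[4]=0x63 cont=0 payload=0x63=99: acc |= 99<<14 -> acc=1623459 shift=21 [end]
Varint 2: bytes[2:5] = A3 8B 63 -> value 1623459 (3 byte(s))
  byte[5]=0x8D cont=1 payload=0x0D=13: acc |= 13<<0 -> acc=13 shift=7
  byte[6]=0xC1 cont=1 payload=0x41=65: acc |= 65<<7 -> acc=8333 shift=14
  byte[7]=0xF5 cont=1 payload=0x75=117: acc |= 117<<14 -> acc=1925261 shift=21
  byte[8]=0x1E cont=0 payload=0x1E=30: acc |= 30<<21 -> acc=64839821 shift=28 [end]
Varint 3: bytes[5:9] = 8D C1 F5 1E -> value 64839821 (4 byte(s))
  byte[9]=0xA7 cont=1 payload=0x27=39: acc |= 39<<0 -> acc=39 shift=7
  byte[10]=0x24 cont=0 payload=0x24=36: acc |= 36<<7 -> acc=4647 shift=14 [end]
Varint 4: bytes[9:11] = A7 24 -> value 4647 (2 byte(s))
  byte[11]=0x0A cont=0 payload=0x0A=10: acc |= 10<<0 -> acc=10 shift=7 [end]
Varint 5: bytes[11:12] = 0A -> value 10 (1 byte(s))
  byte[12]=0x7C cont=0 payload=0x7C=124: acc |= 124<<0 -> acc=124 shift=7 [end]
Varint 6: bytes[12:13] = 7C -> value 124 (1 byte(s))

Answer: 2 3 4 2 1 1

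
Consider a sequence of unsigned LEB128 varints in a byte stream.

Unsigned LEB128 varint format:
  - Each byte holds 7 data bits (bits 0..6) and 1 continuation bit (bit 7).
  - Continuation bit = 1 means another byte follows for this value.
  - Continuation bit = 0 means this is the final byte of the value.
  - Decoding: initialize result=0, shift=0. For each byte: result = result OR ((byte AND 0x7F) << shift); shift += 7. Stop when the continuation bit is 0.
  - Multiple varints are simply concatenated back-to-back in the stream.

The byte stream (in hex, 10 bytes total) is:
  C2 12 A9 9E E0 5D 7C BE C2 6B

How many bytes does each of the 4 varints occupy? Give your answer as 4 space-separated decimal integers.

  byte[0]=0xC2 cont=1 payload=0x42=66: acc |= 66<<0 -> acc=66 shift=7
  byte[1]=0x12 cont=0 payload=0x12=18: acc |= 18<<7 -> acc=2370 shift=14 [end]
Varint 1: bytes[0:2] = C2 12 -> value 2370 (2 byte(s))
  byte[2]=0xA9 cont=1 payload=0x29=41: acc |= 41<<0 -> acc=41 shift=7
  byte[3]=0x9E cont=1 payload=0x1E=30: acc |= 30<<7 -> acc=3881 shift=14
  byte[4]=0xE0 cont=1 payload=0x60=96: acc |= 96<<14 -> acc=1576745 shift=21
  byte[5]=0x5D cont=0 payload=0x5D=93: acc |= 93<<21 -> acc=196611881 shift=28 [end]
Varint 2: bytes[2:6] = A9 9E E0 5D -> value 196611881 (4 byte(s))
  byte[6]=0x7C cont=0 payload=0x7C=124: acc |= 124<<0 -> acc=124 shift=7 [end]
Varint 3: bytes[6:7] = 7C -> value 124 (1 byte(s))
  byte[7]=0xBE cont=1 payload=0x3E=62: acc |= 62<<0 -> acc=62 shift=7
  byte[8]=0xC2 cont=1 payload=0x42=66: acc |= 66<<7 -> acc=8510 shift=14
  byte[9]=0x6B cont=0 payload=0x6B=107: acc |= 107<<14 -> acc=1761598 shift=21 [end]
Varint 4: bytes[7:10] = BE C2 6B -> value 1761598 (3 byte(s))

Answer: 2 4 1 3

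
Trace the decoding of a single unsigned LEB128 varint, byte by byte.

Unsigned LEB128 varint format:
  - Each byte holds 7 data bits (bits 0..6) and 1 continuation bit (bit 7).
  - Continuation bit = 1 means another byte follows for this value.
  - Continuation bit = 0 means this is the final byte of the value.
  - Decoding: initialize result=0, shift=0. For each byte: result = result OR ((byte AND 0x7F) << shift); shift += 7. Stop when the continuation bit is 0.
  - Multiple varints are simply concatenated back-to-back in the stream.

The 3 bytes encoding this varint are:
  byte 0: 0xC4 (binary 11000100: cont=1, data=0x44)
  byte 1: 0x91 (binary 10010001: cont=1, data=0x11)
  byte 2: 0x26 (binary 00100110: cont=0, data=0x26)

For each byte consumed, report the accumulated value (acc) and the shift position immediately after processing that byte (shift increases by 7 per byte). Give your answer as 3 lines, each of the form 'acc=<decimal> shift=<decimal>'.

Answer: acc=68 shift=7
acc=2244 shift=14
acc=624836 shift=21

Derivation:
byte 0=0xC4: payload=0x44=68, contrib = 68<<0 = 68; acc -> 68, shift -> 7
byte 1=0x91: payload=0x11=17, contrib = 17<<7 = 2176; acc -> 2244, shift -> 14
byte 2=0x26: payload=0x26=38, contrib = 38<<14 = 622592; acc -> 624836, shift -> 21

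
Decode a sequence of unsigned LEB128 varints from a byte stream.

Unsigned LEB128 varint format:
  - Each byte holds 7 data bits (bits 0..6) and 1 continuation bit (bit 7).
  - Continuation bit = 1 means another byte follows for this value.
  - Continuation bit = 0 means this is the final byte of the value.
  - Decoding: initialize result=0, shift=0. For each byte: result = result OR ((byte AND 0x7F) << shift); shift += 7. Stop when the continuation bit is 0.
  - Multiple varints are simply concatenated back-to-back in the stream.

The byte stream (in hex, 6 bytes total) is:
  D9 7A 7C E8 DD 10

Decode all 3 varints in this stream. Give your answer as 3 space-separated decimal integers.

Answer: 15705 124 274152

Derivation:
  byte[0]=0xD9 cont=1 payload=0x59=89: acc |= 89<<0 -> acc=89 shift=7
  byte[1]=0x7A cont=0 payload=0x7A=122: acc |= 122<<7 -> acc=15705 shift=14 [end]
Varint 1: bytes[0:2] = D9 7A -> value 15705 (2 byte(s))
  byte[2]=0x7C cont=0 payload=0x7C=124: acc |= 124<<0 -> acc=124 shift=7 [end]
Varint 2: bytes[2:3] = 7C -> value 124 (1 byte(s))
  byte[3]=0xE8 cont=1 payload=0x68=104: acc |= 104<<0 -> acc=104 shift=7
  byte[4]=0xDD cont=1 payload=0x5D=93: acc |= 93<<7 -> acc=12008 shift=14
  byte[5]=0x10 cont=0 payload=0x10=16: acc |= 16<<14 -> acc=274152 shift=21 [end]
Varint 3: bytes[3:6] = E8 DD 10 -> value 274152 (3 byte(s))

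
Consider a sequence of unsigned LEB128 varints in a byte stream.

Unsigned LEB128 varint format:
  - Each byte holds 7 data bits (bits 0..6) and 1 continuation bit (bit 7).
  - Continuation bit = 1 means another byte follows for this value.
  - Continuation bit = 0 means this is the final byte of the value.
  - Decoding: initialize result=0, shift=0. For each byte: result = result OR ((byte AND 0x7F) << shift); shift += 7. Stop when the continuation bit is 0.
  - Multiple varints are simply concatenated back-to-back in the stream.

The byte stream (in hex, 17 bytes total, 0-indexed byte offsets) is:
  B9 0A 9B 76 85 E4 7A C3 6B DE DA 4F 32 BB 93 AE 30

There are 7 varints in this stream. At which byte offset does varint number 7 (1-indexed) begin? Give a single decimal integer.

  byte[0]=0xB9 cont=1 payload=0x39=57: acc |= 57<<0 -> acc=57 shift=7
  byte[1]=0x0A cont=0 payload=0x0A=10: acc |= 10<<7 -> acc=1337 shift=14 [end]
Varint 1: bytes[0:2] = B9 0A -> value 1337 (2 byte(s))
  byte[2]=0x9B cont=1 payload=0x1B=27: acc |= 27<<0 -> acc=27 shift=7
  byte[3]=0x76 cont=0 payload=0x76=118: acc |= 118<<7 -> acc=15131 shift=14 [end]
Varint 2: bytes[2:4] = 9B 76 -> value 15131 (2 byte(s))
  byte[4]=0x85 cont=1 payload=0x05=5: acc |= 5<<0 -> acc=5 shift=7
  byte[5]=0xE4 cont=1 payload=0x64=100: acc |= 100<<7 -> acc=12805 shift=14
  byte[6]=0x7A cont=0 payload=0x7A=122: acc |= 122<<14 -> acc=2011653 shift=21 [end]
Varint 3: bytes[4:7] = 85 E4 7A -> value 2011653 (3 byte(s))
  byte[7]=0xC3 cont=1 payload=0x43=67: acc |= 67<<0 -> acc=67 shift=7
  byte[8]=0x6B cont=0 payload=0x6B=107: acc |= 107<<7 -> acc=13763 shift=14 [end]
Varint 4: bytes[7:9] = C3 6B -> value 13763 (2 byte(s))
  byte[9]=0xDE cont=1 payload=0x5E=94: acc |= 94<<0 -> acc=94 shift=7
  byte[10]=0xDA cont=1 payload=0x5A=90: acc |= 90<<7 -> acc=11614 shift=14
  byte[11]=0x4F cont=0 payload=0x4F=79: acc |= 79<<14 -> acc=1305950 shift=21 [end]
Varint 5: bytes[9:12] = DE DA 4F -> value 1305950 (3 byte(s))
  byte[12]=0x32 cont=0 payload=0x32=50: acc |= 50<<0 -> acc=50 shift=7 [end]
Varint 6: bytes[12:13] = 32 -> value 50 (1 byte(s))
  byte[13]=0xBB cont=1 payload=0x3B=59: acc |= 59<<0 -> acc=59 shift=7
  byte[14]=0x93 cont=1 payload=0x13=19: acc |= 19<<7 -> acc=2491 shift=14
  byte[15]=0xAE cont=1 payload=0x2E=46: acc |= 46<<14 -> acc=756155 shift=21
  byte[16]=0x30 cont=0 payload=0x30=48: acc |= 48<<21 -> acc=101419451 shift=28 [end]
Varint 7: bytes[13:17] = BB 93 AE 30 -> value 101419451 (4 byte(s))

Answer: 13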